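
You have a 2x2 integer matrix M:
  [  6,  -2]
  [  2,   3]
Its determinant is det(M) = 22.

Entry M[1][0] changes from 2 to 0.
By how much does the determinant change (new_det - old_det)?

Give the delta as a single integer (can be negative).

Cofactor C_10 = 2
Entry delta = 0 - 2 = -2
Det delta = entry_delta * cofactor = -2 * 2 = -4

Answer: -4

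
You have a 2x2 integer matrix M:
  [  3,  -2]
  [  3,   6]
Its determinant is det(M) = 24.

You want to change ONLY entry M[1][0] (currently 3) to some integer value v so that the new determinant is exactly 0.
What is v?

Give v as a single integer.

Answer: -9

Derivation:
det is linear in entry M[1][0]: det = old_det + (v - 3) * C_10
Cofactor C_10 = 2
Want det = 0: 24 + (v - 3) * 2 = 0
  (v - 3) = -24 / 2 = -12
  v = 3 + (-12) = -9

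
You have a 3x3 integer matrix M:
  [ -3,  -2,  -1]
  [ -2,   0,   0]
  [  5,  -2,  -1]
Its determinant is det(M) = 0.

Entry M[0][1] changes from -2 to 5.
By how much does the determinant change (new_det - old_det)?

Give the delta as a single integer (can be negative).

Answer: -14

Derivation:
Cofactor C_01 = -2
Entry delta = 5 - -2 = 7
Det delta = entry_delta * cofactor = 7 * -2 = -14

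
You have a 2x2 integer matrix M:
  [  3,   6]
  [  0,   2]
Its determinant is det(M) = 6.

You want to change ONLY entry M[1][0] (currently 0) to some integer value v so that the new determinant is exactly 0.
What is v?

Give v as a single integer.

Answer: 1

Derivation:
det is linear in entry M[1][0]: det = old_det + (v - 0) * C_10
Cofactor C_10 = -6
Want det = 0: 6 + (v - 0) * -6 = 0
  (v - 0) = -6 / -6 = 1
  v = 0 + (1) = 1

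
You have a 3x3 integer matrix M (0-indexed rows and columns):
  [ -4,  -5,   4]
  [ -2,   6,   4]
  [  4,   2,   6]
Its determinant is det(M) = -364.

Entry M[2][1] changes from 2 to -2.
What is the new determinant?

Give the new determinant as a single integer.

Answer: -396

Derivation:
det is linear in row 2: changing M[2][1] by delta changes det by delta * cofactor(2,1).
Cofactor C_21 = (-1)^(2+1) * minor(2,1) = 8
Entry delta = -2 - 2 = -4
Det delta = -4 * 8 = -32
New det = -364 + -32 = -396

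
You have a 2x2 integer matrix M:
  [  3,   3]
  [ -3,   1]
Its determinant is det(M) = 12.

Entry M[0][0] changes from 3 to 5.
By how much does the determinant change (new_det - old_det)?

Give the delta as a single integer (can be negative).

Answer: 2

Derivation:
Cofactor C_00 = 1
Entry delta = 5 - 3 = 2
Det delta = entry_delta * cofactor = 2 * 1 = 2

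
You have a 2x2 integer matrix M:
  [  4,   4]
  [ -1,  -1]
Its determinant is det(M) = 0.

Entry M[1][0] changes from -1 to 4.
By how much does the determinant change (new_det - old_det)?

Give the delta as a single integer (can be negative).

Cofactor C_10 = -4
Entry delta = 4 - -1 = 5
Det delta = entry_delta * cofactor = 5 * -4 = -20

Answer: -20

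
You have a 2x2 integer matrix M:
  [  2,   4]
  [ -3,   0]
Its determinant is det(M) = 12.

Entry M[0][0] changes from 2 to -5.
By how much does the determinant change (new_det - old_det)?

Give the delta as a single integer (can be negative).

Answer: 0

Derivation:
Cofactor C_00 = 0
Entry delta = -5 - 2 = -7
Det delta = entry_delta * cofactor = -7 * 0 = 0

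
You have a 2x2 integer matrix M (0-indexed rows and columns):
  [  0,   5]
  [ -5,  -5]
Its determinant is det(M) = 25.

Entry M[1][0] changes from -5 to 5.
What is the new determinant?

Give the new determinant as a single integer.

Answer: -25

Derivation:
det is linear in row 1: changing M[1][0] by delta changes det by delta * cofactor(1,0).
Cofactor C_10 = (-1)^(1+0) * minor(1,0) = -5
Entry delta = 5 - -5 = 10
Det delta = 10 * -5 = -50
New det = 25 + -50 = -25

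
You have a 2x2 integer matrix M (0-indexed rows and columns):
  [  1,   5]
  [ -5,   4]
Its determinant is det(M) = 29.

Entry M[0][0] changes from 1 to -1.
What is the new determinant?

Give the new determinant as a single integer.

Answer: 21

Derivation:
det is linear in row 0: changing M[0][0] by delta changes det by delta * cofactor(0,0).
Cofactor C_00 = (-1)^(0+0) * minor(0,0) = 4
Entry delta = -1 - 1 = -2
Det delta = -2 * 4 = -8
New det = 29 + -8 = 21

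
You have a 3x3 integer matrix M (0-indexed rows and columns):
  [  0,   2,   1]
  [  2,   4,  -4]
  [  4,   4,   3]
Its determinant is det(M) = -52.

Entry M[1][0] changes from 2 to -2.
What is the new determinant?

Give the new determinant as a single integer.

Answer: -44

Derivation:
det is linear in row 1: changing M[1][0] by delta changes det by delta * cofactor(1,0).
Cofactor C_10 = (-1)^(1+0) * minor(1,0) = -2
Entry delta = -2 - 2 = -4
Det delta = -4 * -2 = 8
New det = -52 + 8 = -44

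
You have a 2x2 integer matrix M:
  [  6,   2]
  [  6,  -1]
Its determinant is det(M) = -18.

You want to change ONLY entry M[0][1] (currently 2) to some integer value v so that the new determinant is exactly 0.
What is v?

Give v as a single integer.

Answer: -1

Derivation:
det is linear in entry M[0][1]: det = old_det + (v - 2) * C_01
Cofactor C_01 = -6
Want det = 0: -18 + (v - 2) * -6 = 0
  (v - 2) = 18 / -6 = -3
  v = 2 + (-3) = -1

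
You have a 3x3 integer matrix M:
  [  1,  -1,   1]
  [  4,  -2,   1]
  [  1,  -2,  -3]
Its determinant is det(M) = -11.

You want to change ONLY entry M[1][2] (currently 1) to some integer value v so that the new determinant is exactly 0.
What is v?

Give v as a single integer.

Answer: 12

Derivation:
det is linear in entry M[1][2]: det = old_det + (v - 1) * C_12
Cofactor C_12 = 1
Want det = 0: -11 + (v - 1) * 1 = 0
  (v - 1) = 11 / 1 = 11
  v = 1 + (11) = 12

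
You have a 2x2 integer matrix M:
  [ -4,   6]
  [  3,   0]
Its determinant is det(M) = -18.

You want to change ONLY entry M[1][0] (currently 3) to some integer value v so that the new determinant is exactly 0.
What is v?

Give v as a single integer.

Answer: 0

Derivation:
det is linear in entry M[1][0]: det = old_det + (v - 3) * C_10
Cofactor C_10 = -6
Want det = 0: -18 + (v - 3) * -6 = 0
  (v - 3) = 18 / -6 = -3
  v = 3 + (-3) = 0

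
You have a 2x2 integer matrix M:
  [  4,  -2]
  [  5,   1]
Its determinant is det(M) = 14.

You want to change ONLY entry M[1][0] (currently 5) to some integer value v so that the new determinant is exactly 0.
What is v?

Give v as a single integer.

det is linear in entry M[1][0]: det = old_det + (v - 5) * C_10
Cofactor C_10 = 2
Want det = 0: 14 + (v - 5) * 2 = 0
  (v - 5) = -14 / 2 = -7
  v = 5 + (-7) = -2

Answer: -2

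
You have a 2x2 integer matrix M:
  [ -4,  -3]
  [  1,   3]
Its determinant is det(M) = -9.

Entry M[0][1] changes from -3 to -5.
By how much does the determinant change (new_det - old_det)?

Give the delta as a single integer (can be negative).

Cofactor C_01 = -1
Entry delta = -5 - -3 = -2
Det delta = entry_delta * cofactor = -2 * -1 = 2

Answer: 2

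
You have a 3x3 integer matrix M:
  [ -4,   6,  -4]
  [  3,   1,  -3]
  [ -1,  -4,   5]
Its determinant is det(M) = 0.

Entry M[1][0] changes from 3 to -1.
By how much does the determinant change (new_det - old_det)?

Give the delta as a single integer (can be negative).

Answer: 56

Derivation:
Cofactor C_10 = -14
Entry delta = -1 - 3 = -4
Det delta = entry_delta * cofactor = -4 * -14 = 56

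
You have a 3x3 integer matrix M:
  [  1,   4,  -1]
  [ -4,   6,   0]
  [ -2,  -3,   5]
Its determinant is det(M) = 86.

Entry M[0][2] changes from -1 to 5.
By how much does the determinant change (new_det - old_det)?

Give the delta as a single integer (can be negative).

Answer: 144

Derivation:
Cofactor C_02 = 24
Entry delta = 5 - -1 = 6
Det delta = entry_delta * cofactor = 6 * 24 = 144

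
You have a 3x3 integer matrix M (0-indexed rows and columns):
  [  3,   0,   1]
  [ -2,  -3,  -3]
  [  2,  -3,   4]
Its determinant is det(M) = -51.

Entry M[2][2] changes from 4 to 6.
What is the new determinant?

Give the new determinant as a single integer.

Answer: -69

Derivation:
det is linear in row 2: changing M[2][2] by delta changes det by delta * cofactor(2,2).
Cofactor C_22 = (-1)^(2+2) * minor(2,2) = -9
Entry delta = 6 - 4 = 2
Det delta = 2 * -9 = -18
New det = -51 + -18 = -69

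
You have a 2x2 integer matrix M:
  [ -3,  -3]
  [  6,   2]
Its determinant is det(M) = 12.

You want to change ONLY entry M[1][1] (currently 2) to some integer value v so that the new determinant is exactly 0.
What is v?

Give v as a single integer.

det is linear in entry M[1][1]: det = old_det + (v - 2) * C_11
Cofactor C_11 = -3
Want det = 0: 12 + (v - 2) * -3 = 0
  (v - 2) = -12 / -3 = 4
  v = 2 + (4) = 6

Answer: 6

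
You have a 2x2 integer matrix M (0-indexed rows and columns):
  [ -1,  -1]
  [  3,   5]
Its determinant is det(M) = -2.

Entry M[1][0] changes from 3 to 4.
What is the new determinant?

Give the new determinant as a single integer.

det is linear in row 1: changing M[1][0] by delta changes det by delta * cofactor(1,0).
Cofactor C_10 = (-1)^(1+0) * minor(1,0) = 1
Entry delta = 4 - 3 = 1
Det delta = 1 * 1 = 1
New det = -2 + 1 = -1

Answer: -1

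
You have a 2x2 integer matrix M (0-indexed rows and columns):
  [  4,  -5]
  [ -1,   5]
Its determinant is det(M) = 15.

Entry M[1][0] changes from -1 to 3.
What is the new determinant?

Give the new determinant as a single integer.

Answer: 35

Derivation:
det is linear in row 1: changing M[1][0] by delta changes det by delta * cofactor(1,0).
Cofactor C_10 = (-1)^(1+0) * minor(1,0) = 5
Entry delta = 3 - -1 = 4
Det delta = 4 * 5 = 20
New det = 15 + 20 = 35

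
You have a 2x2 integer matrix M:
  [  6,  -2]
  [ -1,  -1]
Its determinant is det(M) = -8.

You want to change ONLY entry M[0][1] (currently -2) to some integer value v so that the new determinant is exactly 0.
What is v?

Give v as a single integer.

det is linear in entry M[0][1]: det = old_det + (v - -2) * C_01
Cofactor C_01 = 1
Want det = 0: -8 + (v - -2) * 1 = 0
  (v - -2) = 8 / 1 = 8
  v = -2 + (8) = 6

Answer: 6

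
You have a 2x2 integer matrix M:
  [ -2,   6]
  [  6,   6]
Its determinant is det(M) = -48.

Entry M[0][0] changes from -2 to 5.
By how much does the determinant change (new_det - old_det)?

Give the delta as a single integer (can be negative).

Cofactor C_00 = 6
Entry delta = 5 - -2 = 7
Det delta = entry_delta * cofactor = 7 * 6 = 42

Answer: 42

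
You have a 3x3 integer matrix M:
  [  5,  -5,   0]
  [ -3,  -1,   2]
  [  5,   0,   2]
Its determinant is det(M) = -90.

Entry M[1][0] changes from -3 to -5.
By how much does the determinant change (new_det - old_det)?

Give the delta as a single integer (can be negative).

Answer: -20

Derivation:
Cofactor C_10 = 10
Entry delta = -5 - -3 = -2
Det delta = entry_delta * cofactor = -2 * 10 = -20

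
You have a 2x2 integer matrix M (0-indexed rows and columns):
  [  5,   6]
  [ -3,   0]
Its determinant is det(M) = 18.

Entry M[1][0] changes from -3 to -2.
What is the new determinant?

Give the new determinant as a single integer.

det is linear in row 1: changing M[1][0] by delta changes det by delta * cofactor(1,0).
Cofactor C_10 = (-1)^(1+0) * minor(1,0) = -6
Entry delta = -2 - -3 = 1
Det delta = 1 * -6 = -6
New det = 18 + -6 = 12

Answer: 12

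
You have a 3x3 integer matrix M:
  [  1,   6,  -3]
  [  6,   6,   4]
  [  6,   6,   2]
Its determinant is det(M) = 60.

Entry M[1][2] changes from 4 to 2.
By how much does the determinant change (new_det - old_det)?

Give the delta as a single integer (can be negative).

Answer: -60

Derivation:
Cofactor C_12 = 30
Entry delta = 2 - 4 = -2
Det delta = entry_delta * cofactor = -2 * 30 = -60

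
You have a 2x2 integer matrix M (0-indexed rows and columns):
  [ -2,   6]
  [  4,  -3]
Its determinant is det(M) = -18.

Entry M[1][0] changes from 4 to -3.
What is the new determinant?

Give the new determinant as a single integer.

det is linear in row 1: changing M[1][0] by delta changes det by delta * cofactor(1,0).
Cofactor C_10 = (-1)^(1+0) * minor(1,0) = -6
Entry delta = -3 - 4 = -7
Det delta = -7 * -6 = 42
New det = -18 + 42 = 24

Answer: 24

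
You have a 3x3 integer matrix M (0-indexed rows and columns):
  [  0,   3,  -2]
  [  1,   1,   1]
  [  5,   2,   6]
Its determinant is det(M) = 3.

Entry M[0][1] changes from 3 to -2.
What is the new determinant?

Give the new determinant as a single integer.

Answer: 8

Derivation:
det is linear in row 0: changing M[0][1] by delta changes det by delta * cofactor(0,1).
Cofactor C_01 = (-1)^(0+1) * minor(0,1) = -1
Entry delta = -2 - 3 = -5
Det delta = -5 * -1 = 5
New det = 3 + 5 = 8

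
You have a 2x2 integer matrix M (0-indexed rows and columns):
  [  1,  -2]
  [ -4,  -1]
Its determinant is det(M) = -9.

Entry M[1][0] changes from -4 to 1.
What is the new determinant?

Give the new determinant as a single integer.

Answer: 1

Derivation:
det is linear in row 1: changing M[1][0] by delta changes det by delta * cofactor(1,0).
Cofactor C_10 = (-1)^(1+0) * minor(1,0) = 2
Entry delta = 1 - -4 = 5
Det delta = 5 * 2 = 10
New det = -9 + 10 = 1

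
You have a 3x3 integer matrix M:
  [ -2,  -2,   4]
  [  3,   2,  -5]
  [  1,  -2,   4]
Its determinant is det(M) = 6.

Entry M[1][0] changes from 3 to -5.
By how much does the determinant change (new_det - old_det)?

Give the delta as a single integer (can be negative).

Cofactor C_10 = 0
Entry delta = -5 - 3 = -8
Det delta = entry_delta * cofactor = -8 * 0 = 0

Answer: 0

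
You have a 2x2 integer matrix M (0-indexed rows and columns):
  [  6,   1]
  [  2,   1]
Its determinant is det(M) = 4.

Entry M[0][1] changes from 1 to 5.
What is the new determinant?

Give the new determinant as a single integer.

Answer: -4

Derivation:
det is linear in row 0: changing M[0][1] by delta changes det by delta * cofactor(0,1).
Cofactor C_01 = (-1)^(0+1) * minor(0,1) = -2
Entry delta = 5 - 1 = 4
Det delta = 4 * -2 = -8
New det = 4 + -8 = -4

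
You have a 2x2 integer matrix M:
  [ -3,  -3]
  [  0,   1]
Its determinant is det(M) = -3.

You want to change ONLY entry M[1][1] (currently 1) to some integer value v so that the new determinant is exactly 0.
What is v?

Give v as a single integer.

det is linear in entry M[1][1]: det = old_det + (v - 1) * C_11
Cofactor C_11 = -3
Want det = 0: -3 + (v - 1) * -3 = 0
  (v - 1) = 3 / -3 = -1
  v = 1 + (-1) = 0

Answer: 0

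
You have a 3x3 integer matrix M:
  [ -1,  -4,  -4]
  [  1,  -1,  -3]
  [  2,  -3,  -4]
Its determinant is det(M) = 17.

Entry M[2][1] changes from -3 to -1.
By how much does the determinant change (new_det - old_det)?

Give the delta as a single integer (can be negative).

Answer: -14

Derivation:
Cofactor C_21 = -7
Entry delta = -1 - -3 = 2
Det delta = entry_delta * cofactor = 2 * -7 = -14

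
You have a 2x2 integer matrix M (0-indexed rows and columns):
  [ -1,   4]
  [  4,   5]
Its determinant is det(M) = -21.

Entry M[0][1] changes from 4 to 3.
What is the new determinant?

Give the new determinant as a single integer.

det is linear in row 0: changing M[0][1] by delta changes det by delta * cofactor(0,1).
Cofactor C_01 = (-1)^(0+1) * minor(0,1) = -4
Entry delta = 3 - 4 = -1
Det delta = -1 * -4 = 4
New det = -21 + 4 = -17

Answer: -17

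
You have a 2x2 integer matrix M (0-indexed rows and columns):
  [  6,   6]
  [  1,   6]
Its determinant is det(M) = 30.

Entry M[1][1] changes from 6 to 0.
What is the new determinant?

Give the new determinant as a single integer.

det is linear in row 1: changing M[1][1] by delta changes det by delta * cofactor(1,1).
Cofactor C_11 = (-1)^(1+1) * minor(1,1) = 6
Entry delta = 0 - 6 = -6
Det delta = -6 * 6 = -36
New det = 30 + -36 = -6

Answer: -6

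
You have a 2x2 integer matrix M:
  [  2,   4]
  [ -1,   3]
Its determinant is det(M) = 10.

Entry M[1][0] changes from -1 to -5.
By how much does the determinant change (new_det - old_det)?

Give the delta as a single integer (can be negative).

Cofactor C_10 = -4
Entry delta = -5 - -1 = -4
Det delta = entry_delta * cofactor = -4 * -4 = 16

Answer: 16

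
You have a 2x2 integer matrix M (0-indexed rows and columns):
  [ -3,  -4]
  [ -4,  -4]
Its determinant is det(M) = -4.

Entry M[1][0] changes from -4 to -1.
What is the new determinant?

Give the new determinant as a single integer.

Answer: 8

Derivation:
det is linear in row 1: changing M[1][0] by delta changes det by delta * cofactor(1,0).
Cofactor C_10 = (-1)^(1+0) * minor(1,0) = 4
Entry delta = -1 - -4 = 3
Det delta = 3 * 4 = 12
New det = -4 + 12 = 8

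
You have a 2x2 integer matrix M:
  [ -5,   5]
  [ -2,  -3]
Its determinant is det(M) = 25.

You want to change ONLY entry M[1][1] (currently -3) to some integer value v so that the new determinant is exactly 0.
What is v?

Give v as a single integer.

Answer: 2

Derivation:
det is linear in entry M[1][1]: det = old_det + (v - -3) * C_11
Cofactor C_11 = -5
Want det = 0: 25 + (v - -3) * -5 = 0
  (v - -3) = -25 / -5 = 5
  v = -3 + (5) = 2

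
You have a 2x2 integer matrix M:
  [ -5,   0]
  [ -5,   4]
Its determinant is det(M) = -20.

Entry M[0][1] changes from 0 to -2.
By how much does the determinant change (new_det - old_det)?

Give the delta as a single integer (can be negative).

Answer: -10

Derivation:
Cofactor C_01 = 5
Entry delta = -2 - 0 = -2
Det delta = entry_delta * cofactor = -2 * 5 = -10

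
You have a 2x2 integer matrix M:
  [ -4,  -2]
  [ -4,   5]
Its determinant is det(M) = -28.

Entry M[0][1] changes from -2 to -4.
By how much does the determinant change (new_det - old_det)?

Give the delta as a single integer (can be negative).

Answer: -8

Derivation:
Cofactor C_01 = 4
Entry delta = -4 - -2 = -2
Det delta = entry_delta * cofactor = -2 * 4 = -8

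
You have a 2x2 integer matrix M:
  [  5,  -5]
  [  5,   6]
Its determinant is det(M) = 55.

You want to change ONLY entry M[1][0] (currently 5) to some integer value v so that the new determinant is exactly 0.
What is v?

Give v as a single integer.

det is linear in entry M[1][0]: det = old_det + (v - 5) * C_10
Cofactor C_10 = 5
Want det = 0: 55 + (v - 5) * 5 = 0
  (v - 5) = -55 / 5 = -11
  v = 5 + (-11) = -6

Answer: -6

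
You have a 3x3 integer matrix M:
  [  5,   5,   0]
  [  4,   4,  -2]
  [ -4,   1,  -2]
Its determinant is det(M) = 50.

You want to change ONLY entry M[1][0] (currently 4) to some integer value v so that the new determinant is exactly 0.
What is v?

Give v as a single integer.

Answer: -1

Derivation:
det is linear in entry M[1][0]: det = old_det + (v - 4) * C_10
Cofactor C_10 = 10
Want det = 0: 50 + (v - 4) * 10 = 0
  (v - 4) = -50 / 10 = -5
  v = 4 + (-5) = -1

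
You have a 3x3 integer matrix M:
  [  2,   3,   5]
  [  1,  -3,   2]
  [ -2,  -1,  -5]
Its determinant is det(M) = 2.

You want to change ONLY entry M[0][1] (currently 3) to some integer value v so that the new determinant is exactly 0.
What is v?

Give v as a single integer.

Answer: 1

Derivation:
det is linear in entry M[0][1]: det = old_det + (v - 3) * C_01
Cofactor C_01 = 1
Want det = 0: 2 + (v - 3) * 1 = 0
  (v - 3) = -2 / 1 = -2
  v = 3 + (-2) = 1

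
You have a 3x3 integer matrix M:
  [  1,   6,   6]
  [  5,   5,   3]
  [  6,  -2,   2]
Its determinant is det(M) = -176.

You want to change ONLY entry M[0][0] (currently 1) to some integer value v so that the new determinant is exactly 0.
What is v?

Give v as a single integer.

Answer: 12

Derivation:
det is linear in entry M[0][0]: det = old_det + (v - 1) * C_00
Cofactor C_00 = 16
Want det = 0: -176 + (v - 1) * 16 = 0
  (v - 1) = 176 / 16 = 11
  v = 1 + (11) = 12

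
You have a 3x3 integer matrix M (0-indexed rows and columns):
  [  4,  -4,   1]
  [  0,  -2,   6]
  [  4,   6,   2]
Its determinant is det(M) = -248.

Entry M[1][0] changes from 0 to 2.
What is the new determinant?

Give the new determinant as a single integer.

det is linear in row 1: changing M[1][0] by delta changes det by delta * cofactor(1,0).
Cofactor C_10 = (-1)^(1+0) * minor(1,0) = 14
Entry delta = 2 - 0 = 2
Det delta = 2 * 14 = 28
New det = -248 + 28 = -220

Answer: -220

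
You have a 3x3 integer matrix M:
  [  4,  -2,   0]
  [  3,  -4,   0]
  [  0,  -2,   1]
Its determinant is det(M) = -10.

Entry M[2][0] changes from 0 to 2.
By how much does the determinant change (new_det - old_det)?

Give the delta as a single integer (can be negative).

Answer: 0

Derivation:
Cofactor C_20 = 0
Entry delta = 2 - 0 = 2
Det delta = entry_delta * cofactor = 2 * 0 = 0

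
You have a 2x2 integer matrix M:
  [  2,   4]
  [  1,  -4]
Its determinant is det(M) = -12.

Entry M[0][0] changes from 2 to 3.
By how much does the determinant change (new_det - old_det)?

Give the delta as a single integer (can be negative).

Cofactor C_00 = -4
Entry delta = 3 - 2 = 1
Det delta = entry_delta * cofactor = 1 * -4 = -4

Answer: -4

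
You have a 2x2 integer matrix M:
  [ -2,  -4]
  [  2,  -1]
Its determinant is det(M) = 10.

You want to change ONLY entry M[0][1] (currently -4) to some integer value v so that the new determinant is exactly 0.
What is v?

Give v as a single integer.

det is linear in entry M[0][1]: det = old_det + (v - -4) * C_01
Cofactor C_01 = -2
Want det = 0: 10 + (v - -4) * -2 = 0
  (v - -4) = -10 / -2 = 5
  v = -4 + (5) = 1

Answer: 1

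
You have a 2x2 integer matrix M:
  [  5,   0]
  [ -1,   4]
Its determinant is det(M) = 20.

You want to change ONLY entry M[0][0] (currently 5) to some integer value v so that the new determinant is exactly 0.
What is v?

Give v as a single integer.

det is linear in entry M[0][0]: det = old_det + (v - 5) * C_00
Cofactor C_00 = 4
Want det = 0: 20 + (v - 5) * 4 = 0
  (v - 5) = -20 / 4 = -5
  v = 5 + (-5) = 0

Answer: 0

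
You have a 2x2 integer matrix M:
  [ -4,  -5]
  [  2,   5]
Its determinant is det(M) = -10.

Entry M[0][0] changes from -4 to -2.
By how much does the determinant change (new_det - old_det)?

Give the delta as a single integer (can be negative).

Answer: 10

Derivation:
Cofactor C_00 = 5
Entry delta = -2 - -4 = 2
Det delta = entry_delta * cofactor = 2 * 5 = 10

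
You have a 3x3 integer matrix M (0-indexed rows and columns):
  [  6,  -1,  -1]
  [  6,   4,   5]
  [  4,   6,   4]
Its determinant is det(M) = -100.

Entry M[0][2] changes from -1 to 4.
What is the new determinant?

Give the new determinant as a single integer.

Answer: 0

Derivation:
det is linear in row 0: changing M[0][2] by delta changes det by delta * cofactor(0,2).
Cofactor C_02 = (-1)^(0+2) * minor(0,2) = 20
Entry delta = 4 - -1 = 5
Det delta = 5 * 20 = 100
New det = -100 + 100 = 0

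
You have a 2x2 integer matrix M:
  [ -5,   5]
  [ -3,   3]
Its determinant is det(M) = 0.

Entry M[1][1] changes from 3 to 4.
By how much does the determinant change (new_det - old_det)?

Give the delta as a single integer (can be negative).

Answer: -5

Derivation:
Cofactor C_11 = -5
Entry delta = 4 - 3 = 1
Det delta = entry_delta * cofactor = 1 * -5 = -5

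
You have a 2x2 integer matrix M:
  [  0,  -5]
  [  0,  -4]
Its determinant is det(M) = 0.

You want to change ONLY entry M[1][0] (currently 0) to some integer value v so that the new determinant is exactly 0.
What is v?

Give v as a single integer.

Answer: 0

Derivation:
det is linear in entry M[1][0]: det = old_det + (v - 0) * C_10
Cofactor C_10 = 5
Want det = 0: 0 + (v - 0) * 5 = 0
  (v - 0) = 0 / 5 = 0
  v = 0 + (0) = 0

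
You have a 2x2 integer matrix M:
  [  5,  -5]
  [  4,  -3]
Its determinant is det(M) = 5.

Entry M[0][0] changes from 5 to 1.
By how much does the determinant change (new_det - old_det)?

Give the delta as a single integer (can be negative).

Cofactor C_00 = -3
Entry delta = 1 - 5 = -4
Det delta = entry_delta * cofactor = -4 * -3 = 12

Answer: 12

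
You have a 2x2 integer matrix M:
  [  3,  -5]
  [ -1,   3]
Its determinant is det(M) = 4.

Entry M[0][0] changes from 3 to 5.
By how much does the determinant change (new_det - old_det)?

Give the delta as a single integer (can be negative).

Cofactor C_00 = 3
Entry delta = 5 - 3 = 2
Det delta = entry_delta * cofactor = 2 * 3 = 6

Answer: 6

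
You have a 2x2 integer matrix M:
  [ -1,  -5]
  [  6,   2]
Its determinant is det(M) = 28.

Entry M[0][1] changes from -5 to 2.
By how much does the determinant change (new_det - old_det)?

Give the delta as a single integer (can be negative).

Cofactor C_01 = -6
Entry delta = 2 - -5 = 7
Det delta = entry_delta * cofactor = 7 * -6 = -42

Answer: -42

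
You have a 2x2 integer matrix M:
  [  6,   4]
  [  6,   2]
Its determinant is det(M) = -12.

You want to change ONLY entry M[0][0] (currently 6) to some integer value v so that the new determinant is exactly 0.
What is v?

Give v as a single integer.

Answer: 12

Derivation:
det is linear in entry M[0][0]: det = old_det + (v - 6) * C_00
Cofactor C_00 = 2
Want det = 0: -12 + (v - 6) * 2 = 0
  (v - 6) = 12 / 2 = 6
  v = 6 + (6) = 12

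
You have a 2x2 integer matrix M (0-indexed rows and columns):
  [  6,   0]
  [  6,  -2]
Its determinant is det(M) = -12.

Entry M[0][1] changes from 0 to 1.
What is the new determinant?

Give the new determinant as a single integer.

Answer: -18

Derivation:
det is linear in row 0: changing M[0][1] by delta changes det by delta * cofactor(0,1).
Cofactor C_01 = (-1)^(0+1) * minor(0,1) = -6
Entry delta = 1 - 0 = 1
Det delta = 1 * -6 = -6
New det = -12 + -6 = -18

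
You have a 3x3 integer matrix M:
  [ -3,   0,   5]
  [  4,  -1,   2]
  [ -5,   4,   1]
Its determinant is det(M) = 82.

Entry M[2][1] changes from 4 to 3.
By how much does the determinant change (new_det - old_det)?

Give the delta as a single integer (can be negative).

Answer: -26

Derivation:
Cofactor C_21 = 26
Entry delta = 3 - 4 = -1
Det delta = entry_delta * cofactor = -1 * 26 = -26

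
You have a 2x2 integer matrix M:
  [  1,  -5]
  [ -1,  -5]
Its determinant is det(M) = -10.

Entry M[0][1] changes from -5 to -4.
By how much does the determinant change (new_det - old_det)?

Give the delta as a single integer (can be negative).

Cofactor C_01 = 1
Entry delta = -4 - -5 = 1
Det delta = entry_delta * cofactor = 1 * 1 = 1

Answer: 1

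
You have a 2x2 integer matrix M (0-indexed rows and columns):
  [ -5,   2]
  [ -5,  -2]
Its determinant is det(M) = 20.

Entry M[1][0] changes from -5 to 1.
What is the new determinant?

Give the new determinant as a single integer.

det is linear in row 1: changing M[1][0] by delta changes det by delta * cofactor(1,0).
Cofactor C_10 = (-1)^(1+0) * minor(1,0) = -2
Entry delta = 1 - -5 = 6
Det delta = 6 * -2 = -12
New det = 20 + -12 = 8

Answer: 8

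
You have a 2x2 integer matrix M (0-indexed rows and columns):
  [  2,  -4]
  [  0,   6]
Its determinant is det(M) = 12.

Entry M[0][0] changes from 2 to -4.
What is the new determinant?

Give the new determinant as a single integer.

Answer: -24

Derivation:
det is linear in row 0: changing M[0][0] by delta changes det by delta * cofactor(0,0).
Cofactor C_00 = (-1)^(0+0) * minor(0,0) = 6
Entry delta = -4 - 2 = -6
Det delta = -6 * 6 = -36
New det = 12 + -36 = -24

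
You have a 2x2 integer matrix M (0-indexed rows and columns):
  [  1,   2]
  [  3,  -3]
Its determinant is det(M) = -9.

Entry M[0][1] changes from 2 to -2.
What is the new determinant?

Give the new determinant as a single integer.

Answer: 3

Derivation:
det is linear in row 0: changing M[0][1] by delta changes det by delta * cofactor(0,1).
Cofactor C_01 = (-1)^(0+1) * minor(0,1) = -3
Entry delta = -2 - 2 = -4
Det delta = -4 * -3 = 12
New det = -9 + 12 = 3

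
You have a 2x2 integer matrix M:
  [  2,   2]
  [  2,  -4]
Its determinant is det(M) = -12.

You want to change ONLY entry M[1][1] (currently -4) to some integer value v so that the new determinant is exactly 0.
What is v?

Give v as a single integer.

det is linear in entry M[1][1]: det = old_det + (v - -4) * C_11
Cofactor C_11 = 2
Want det = 0: -12 + (v - -4) * 2 = 0
  (v - -4) = 12 / 2 = 6
  v = -4 + (6) = 2

Answer: 2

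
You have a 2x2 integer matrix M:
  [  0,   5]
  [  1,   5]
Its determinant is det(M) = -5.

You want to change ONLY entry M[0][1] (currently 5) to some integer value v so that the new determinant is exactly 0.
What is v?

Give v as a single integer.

Answer: 0

Derivation:
det is linear in entry M[0][1]: det = old_det + (v - 5) * C_01
Cofactor C_01 = -1
Want det = 0: -5 + (v - 5) * -1 = 0
  (v - 5) = 5 / -1 = -5
  v = 5 + (-5) = 0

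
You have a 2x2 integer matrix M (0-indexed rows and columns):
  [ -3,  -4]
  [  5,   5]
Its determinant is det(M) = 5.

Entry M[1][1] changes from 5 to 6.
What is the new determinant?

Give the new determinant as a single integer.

det is linear in row 1: changing M[1][1] by delta changes det by delta * cofactor(1,1).
Cofactor C_11 = (-1)^(1+1) * minor(1,1) = -3
Entry delta = 6 - 5 = 1
Det delta = 1 * -3 = -3
New det = 5 + -3 = 2

Answer: 2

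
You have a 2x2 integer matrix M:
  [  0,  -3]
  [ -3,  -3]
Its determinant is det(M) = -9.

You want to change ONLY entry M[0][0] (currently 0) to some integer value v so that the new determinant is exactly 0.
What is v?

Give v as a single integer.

Answer: -3

Derivation:
det is linear in entry M[0][0]: det = old_det + (v - 0) * C_00
Cofactor C_00 = -3
Want det = 0: -9 + (v - 0) * -3 = 0
  (v - 0) = 9 / -3 = -3
  v = 0 + (-3) = -3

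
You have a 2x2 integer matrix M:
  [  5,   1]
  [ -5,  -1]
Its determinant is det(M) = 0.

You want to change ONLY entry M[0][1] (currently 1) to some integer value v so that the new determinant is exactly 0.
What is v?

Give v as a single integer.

Answer: 1

Derivation:
det is linear in entry M[0][1]: det = old_det + (v - 1) * C_01
Cofactor C_01 = 5
Want det = 0: 0 + (v - 1) * 5 = 0
  (v - 1) = 0 / 5 = 0
  v = 1 + (0) = 1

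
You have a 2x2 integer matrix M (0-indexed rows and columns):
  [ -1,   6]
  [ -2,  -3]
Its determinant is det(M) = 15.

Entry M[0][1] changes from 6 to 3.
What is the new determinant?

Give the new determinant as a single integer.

Answer: 9

Derivation:
det is linear in row 0: changing M[0][1] by delta changes det by delta * cofactor(0,1).
Cofactor C_01 = (-1)^(0+1) * minor(0,1) = 2
Entry delta = 3 - 6 = -3
Det delta = -3 * 2 = -6
New det = 15 + -6 = 9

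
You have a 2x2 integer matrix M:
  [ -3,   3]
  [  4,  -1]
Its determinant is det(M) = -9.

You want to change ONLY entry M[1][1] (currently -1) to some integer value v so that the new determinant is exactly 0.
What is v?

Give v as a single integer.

det is linear in entry M[1][1]: det = old_det + (v - -1) * C_11
Cofactor C_11 = -3
Want det = 0: -9 + (v - -1) * -3 = 0
  (v - -1) = 9 / -3 = -3
  v = -1 + (-3) = -4

Answer: -4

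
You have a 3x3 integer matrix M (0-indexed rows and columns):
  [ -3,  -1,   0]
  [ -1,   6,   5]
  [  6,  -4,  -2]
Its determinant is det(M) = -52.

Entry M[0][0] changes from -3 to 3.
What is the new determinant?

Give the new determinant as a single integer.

det is linear in row 0: changing M[0][0] by delta changes det by delta * cofactor(0,0).
Cofactor C_00 = (-1)^(0+0) * minor(0,0) = 8
Entry delta = 3 - -3 = 6
Det delta = 6 * 8 = 48
New det = -52 + 48 = -4

Answer: -4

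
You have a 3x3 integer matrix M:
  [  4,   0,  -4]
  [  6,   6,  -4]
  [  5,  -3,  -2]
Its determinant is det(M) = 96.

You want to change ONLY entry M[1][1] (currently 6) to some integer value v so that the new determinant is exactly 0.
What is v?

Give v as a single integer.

Answer: -2

Derivation:
det is linear in entry M[1][1]: det = old_det + (v - 6) * C_11
Cofactor C_11 = 12
Want det = 0: 96 + (v - 6) * 12 = 0
  (v - 6) = -96 / 12 = -8
  v = 6 + (-8) = -2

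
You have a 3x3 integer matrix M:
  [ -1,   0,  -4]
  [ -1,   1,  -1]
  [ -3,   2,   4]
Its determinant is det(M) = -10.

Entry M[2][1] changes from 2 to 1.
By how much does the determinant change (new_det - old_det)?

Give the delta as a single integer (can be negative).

Cofactor C_21 = 3
Entry delta = 1 - 2 = -1
Det delta = entry_delta * cofactor = -1 * 3 = -3

Answer: -3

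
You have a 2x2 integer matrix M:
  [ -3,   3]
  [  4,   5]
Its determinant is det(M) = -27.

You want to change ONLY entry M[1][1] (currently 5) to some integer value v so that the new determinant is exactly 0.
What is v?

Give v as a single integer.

Answer: -4

Derivation:
det is linear in entry M[1][1]: det = old_det + (v - 5) * C_11
Cofactor C_11 = -3
Want det = 0: -27 + (v - 5) * -3 = 0
  (v - 5) = 27 / -3 = -9
  v = 5 + (-9) = -4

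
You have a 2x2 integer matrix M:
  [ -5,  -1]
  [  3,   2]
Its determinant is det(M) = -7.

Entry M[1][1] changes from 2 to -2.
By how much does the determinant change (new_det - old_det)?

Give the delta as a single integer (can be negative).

Cofactor C_11 = -5
Entry delta = -2 - 2 = -4
Det delta = entry_delta * cofactor = -4 * -5 = 20

Answer: 20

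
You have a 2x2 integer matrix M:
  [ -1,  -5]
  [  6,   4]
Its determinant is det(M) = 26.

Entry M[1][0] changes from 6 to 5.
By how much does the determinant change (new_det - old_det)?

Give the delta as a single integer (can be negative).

Cofactor C_10 = 5
Entry delta = 5 - 6 = -1
Det delta = entry_delta * cofactor = -1 * 5 = -5

Answer: -5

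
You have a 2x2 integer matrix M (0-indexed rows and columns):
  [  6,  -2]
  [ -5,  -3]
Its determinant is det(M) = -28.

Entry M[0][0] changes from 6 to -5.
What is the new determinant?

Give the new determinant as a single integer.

det is linear in row 0: changing M[0][0] by delta changes det by delta * cofactor(0,0).
Cofactor C_00 = (-1)^(0+0) * minor(0,0) = -3
Entry delta = -5 - 6 = -11
Det delta = -11 * -3 = 33
New det = -28 + 33 = 5

Answer: 5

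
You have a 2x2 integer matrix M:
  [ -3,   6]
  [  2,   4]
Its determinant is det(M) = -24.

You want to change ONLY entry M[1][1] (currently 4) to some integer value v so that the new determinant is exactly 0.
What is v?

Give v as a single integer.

det is linear in entry M[1][1]: det = old_det + (v - 4) * C_11
Cofactor C_11 = -3
Want det = 0: -24 + (v - 4) * -3 = 0
  (v - 4) = 24 / -3 = -8
  v = 4 + (-8) = -4

Answer: -4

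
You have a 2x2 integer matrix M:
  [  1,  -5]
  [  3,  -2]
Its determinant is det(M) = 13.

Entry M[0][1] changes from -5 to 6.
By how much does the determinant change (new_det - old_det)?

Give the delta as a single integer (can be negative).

Answer: -33

Derivation:
Cofactor C_01 = -3
Entry delta = 6 - -5 = 11
Det delta = entry_delta * cofactor = 11 * -3 = -33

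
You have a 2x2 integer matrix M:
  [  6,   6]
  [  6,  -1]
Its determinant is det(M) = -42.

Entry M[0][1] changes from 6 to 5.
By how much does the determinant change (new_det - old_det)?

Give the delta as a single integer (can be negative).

Cofactor C_01 = -6
Entry delta = 5 - 6 = -1
Det delta = entry_delta * cofactor = -1 * -6 = 6

Answer: 6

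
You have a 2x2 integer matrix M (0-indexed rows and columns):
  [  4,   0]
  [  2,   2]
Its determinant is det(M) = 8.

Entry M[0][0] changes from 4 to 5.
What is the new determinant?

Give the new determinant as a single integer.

det is linear in row 0: changing M[0][0] by delta changes det by delta * cofactor(0,0).
Cofactor C_00 = (-1)^(0+0) * minor(0,0) = 2
Entry delta = 5 - 4 = 1
Det delta = 1 * 2 = 2
New det = 8 + 2 = 10

Answer: 10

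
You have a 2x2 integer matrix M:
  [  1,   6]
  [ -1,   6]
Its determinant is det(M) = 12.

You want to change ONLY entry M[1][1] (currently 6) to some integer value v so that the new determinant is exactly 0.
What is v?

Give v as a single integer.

det is linear in entry M[1][1]: det = old_det + (v - 6) * C_11
Cofactor C_11 = 1
Want det = 0: 12 + (v - 6) * 1 = 0
  (v - 6) = -12 / 1 = -12
  v = 6 + (-12) = -6

Answer: -6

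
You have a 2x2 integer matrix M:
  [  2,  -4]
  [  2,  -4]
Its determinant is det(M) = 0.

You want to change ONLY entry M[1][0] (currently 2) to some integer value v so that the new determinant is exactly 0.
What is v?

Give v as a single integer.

det is linear in entry M[1][0]: det = old_det + (v - 2) * C_10
Cofactor C_10 = 4
Want det = 0: 0 + (v - 2) * 4 = 0
  (v - 2) = 0 / 4 = 0
  v = 2 + (0) = 2

Answer: 2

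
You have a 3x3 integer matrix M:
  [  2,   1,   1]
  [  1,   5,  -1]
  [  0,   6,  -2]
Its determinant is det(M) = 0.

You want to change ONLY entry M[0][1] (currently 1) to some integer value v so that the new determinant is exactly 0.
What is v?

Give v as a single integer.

det is linear in entry M[0][1]: det = old_det + (v - 1) * C_01
Cofactor C_01 = 2
Want det = 0: 0 + (v - 1) * 2 = 0
  (v - 1) = 0 / 2 = 0
  v = 1 + (0) = 1

Answer: 1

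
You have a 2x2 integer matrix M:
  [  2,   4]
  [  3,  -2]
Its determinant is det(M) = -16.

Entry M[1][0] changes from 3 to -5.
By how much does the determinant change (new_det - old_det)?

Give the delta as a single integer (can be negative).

Cofactor C_10 = -4
Entry delta = -5 - 3 = -8
Det delta = entry_delta * cofactor = -8 * -4 = 32

Answer: 32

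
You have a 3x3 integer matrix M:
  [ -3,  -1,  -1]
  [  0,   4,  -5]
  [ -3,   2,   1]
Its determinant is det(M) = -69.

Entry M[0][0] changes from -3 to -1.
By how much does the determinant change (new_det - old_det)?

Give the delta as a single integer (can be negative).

Answer: 28

Derivation:
Cofactor C_00 = 14
Entry delta = -1 - -3 = 2
Det delta = entry_delta * cofactor = 2 * 14 = 28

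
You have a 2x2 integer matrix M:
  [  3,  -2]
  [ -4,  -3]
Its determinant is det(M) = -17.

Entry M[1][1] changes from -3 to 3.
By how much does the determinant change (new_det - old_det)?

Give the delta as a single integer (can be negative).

Cofactor C_11 = 3
Entry delta = 3 - -3 = 6
Det delta = entry_delta * cofactor = 6 * 3 = 18

Answer: 18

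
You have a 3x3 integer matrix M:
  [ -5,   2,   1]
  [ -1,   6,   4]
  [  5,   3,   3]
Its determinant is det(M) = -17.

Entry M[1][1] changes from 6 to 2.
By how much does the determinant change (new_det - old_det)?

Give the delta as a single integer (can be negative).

Cofactor C_11 = -20
Entry delta = 2 - 6 = -4
Det delta = entry_delta * cofactor = -4 * -20 = 80

Answer: 80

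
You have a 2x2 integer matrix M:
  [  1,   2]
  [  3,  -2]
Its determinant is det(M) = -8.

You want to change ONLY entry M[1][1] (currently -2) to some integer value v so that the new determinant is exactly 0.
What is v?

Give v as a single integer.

det is linear in entry M[1][1]: det = old_det + (v - -2) * C_11
Cofactor C_11 = 1
Want det = 0: -8 + (v - -2) * 1 = 0
  (v - -2) = 8 / 1 = 8
  v = -2 + (8) = 6

Answer: 6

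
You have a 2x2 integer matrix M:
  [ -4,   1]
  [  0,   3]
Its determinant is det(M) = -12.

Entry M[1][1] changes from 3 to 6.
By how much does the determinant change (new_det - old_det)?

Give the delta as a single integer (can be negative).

Answer: -12

Derivation:
Cofactor C_11 = -4
Entry delta = 6 - 3 = 3
Det delta = entry_delta * cofactor = 3 * -4 = -12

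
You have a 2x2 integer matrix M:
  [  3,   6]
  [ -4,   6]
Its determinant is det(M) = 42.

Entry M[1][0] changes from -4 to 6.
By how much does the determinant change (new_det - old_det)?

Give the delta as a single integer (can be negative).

Answer: -60

Derivation:
Cofactor C_10 = -6
Entry delta = 6 - -4 = 10
Det delta = entry_delta * cofactor = 10 * -6 = -60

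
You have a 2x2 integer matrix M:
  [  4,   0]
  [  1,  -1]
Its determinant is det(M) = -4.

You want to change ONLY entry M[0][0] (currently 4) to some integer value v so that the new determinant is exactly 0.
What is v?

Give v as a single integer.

Answer: 0

Derivation:
det is linear in entry M[0][0]: det = old_det + (v - 4) * C_00
Cofactor C_00 = -1
Want det = 0: -4 + (v - 4) * -1 = 0
  (v - 4) = 4 / -1 = -4
  v = 4 + (-4) = 0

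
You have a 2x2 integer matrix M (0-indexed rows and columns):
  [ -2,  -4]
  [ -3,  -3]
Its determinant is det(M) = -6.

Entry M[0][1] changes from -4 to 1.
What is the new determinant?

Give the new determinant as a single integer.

Answer: 9

Derivation:
det is linear in row 0: changing M[0][1] by delta changes det by delta * cofactor(0,1).
Cofactor C_01 = (-1)^(0+1) * minor(0,1) = 3
Entry delta = 1 - -4 = 5
Det delta = 5 * 3 = 15
New det = -6 + 15 = 9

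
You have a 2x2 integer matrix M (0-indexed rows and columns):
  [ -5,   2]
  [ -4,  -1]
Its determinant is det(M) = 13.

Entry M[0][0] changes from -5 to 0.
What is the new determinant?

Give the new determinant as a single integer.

Answer: 8

Derivation:
det is linear in row 0: changing M[0][0] by delta changes det by delta * cofactor(0,0).
Cofactor C_00 = (-1)^(0+0) * minor(0,0) = -1
Entry delta = 0 - -5 = 5
Det delta = 5 * -1 = -5
New det = 13 + -5 = 8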